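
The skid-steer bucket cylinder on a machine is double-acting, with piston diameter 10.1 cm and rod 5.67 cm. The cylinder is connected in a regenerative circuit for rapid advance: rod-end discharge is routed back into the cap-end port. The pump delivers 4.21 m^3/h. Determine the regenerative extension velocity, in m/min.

v ≈ 27.8 m/min

In regeneration the rod-end outflow joins the pump flow into the cap end, so the net volume the pump must supply per unit advance equals the rod cross-section area.
Rod cross-section A_rod = π/4 × (5.67 cm)² = 25.25 cm^2
v = Q_pump / A_rod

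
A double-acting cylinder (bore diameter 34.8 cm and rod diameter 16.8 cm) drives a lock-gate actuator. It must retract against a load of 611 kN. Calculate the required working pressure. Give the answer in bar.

P ≈ 83.8 bar

Rod-side annular area A_ann = π/4 × (34.8² − 16.8²) = 729.5 cm^2
Retraction: pressure acts on the annular area.
P = F / A = 611 kN / A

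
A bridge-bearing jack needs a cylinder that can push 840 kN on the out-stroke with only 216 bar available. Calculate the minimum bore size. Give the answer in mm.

D ≈ 223 mm

Extension force acts on the full piston face: F = P × (π/4)D².
D = √(4F / (πP)) = √(4 × 840 kN / (π × 216 bar))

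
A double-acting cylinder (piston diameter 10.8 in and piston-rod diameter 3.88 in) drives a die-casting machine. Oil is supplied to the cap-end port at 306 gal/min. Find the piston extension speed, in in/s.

Cap-side area A_cap = π/4 × (10.8 in)² = 91.61 in^2
v = Q / A

v ≈ 12.9 in/s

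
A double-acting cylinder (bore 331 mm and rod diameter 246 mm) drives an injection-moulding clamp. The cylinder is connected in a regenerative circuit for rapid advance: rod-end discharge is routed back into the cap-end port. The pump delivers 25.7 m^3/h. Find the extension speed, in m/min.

v ≈ 9.01 m/min

In regeneration the rod-end outflow joins the pump flow into the cap end, so the net volume the pump must supply per unit advance equals the rod cross-section area.
Rod cross-section A_rod = π/4 × (246 mm)² = 47530 mm^2
v = Q_pump / A_rod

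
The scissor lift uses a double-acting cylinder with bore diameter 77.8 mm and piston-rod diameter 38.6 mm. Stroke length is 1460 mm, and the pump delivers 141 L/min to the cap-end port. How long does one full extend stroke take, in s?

Cap-side area A_cap = π/4 × (77.8 mm)² = 4754 mm^2
Swept volume V = A × L; t = V / Q = A·L / Q

t ≈ 2.95 s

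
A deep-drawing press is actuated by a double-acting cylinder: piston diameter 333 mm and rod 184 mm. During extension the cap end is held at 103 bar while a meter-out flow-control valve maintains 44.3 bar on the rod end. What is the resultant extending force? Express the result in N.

F ≈ 6.29e5 N

Cap-side area A_cap = π/4 × (333 mm)² = 87090 mm^2
Rod-side annular area A_ann = π/4 × (333² − 184²) = 60500 mm^2
Net thrust = P_cap·A_cap − P_rod·A_ann = 8.970e5 N − 2.680e5 N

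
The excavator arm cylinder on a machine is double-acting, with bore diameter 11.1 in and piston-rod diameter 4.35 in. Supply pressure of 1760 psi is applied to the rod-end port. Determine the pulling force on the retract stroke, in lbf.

Rod-side annular area A_ann = π/4 × (11.1² − 4.35²) = 81.91 in^2
On retraction the pressure acts on the annular area (bore minus rod).
F = P × A_ann

F ≈ 1.44e5 lbf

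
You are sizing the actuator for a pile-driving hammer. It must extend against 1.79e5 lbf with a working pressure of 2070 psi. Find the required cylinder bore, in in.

Extension force acts on the full piston face: F = P × (π/4)D².
D = √(4F / (πP)) = √(4 × 1.79e5 lbf / (π × 2070 psi))

D ≈ 10.5 in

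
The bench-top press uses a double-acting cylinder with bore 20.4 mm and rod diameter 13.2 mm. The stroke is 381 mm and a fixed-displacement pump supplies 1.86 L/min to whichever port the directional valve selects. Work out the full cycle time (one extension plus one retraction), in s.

t ≈ 6.35 s

Cap-side area A_cap = π/4 × (20.4 mm)² = 326.9 mm^2
Rod-side annular area A_ann = π/4 × (20.4² − 13.2²) = 190.0 mm^2
t_ext = A_cap·L/Q = 4.017 s
t_ret = A_ann·L/Q = 2.335 s
t_cycle = t_ext + t_ret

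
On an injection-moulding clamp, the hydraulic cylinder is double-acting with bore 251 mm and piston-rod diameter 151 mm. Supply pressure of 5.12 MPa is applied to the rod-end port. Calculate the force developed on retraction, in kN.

Rod-side annular area A_ann = π/4 × (251² − 151²) = 31570 mm^2
On retraction the pressure acts on the annular area (bore minus rod).
F = P × A_ann

F ≈ 162 kN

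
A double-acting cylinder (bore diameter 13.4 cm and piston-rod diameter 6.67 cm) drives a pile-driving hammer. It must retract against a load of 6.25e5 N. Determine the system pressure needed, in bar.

Rod-side annular area A_ann = π/4 × (13.4² − 6.67²) = 106.1 cm^2
Retraction: pressure acts on the annular area.
P = F / A = 6.25e5 N / A

P ≈ 589 bar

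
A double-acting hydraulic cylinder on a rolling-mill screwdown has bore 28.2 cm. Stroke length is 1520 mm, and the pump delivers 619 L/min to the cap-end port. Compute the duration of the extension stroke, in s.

Cap-side area A_cap = π/4 × (28.2 cm)² = 624.6 cm^2
Swept volume V = A × L; t = V / Q = A·L / Q

t ≈ 9.20 s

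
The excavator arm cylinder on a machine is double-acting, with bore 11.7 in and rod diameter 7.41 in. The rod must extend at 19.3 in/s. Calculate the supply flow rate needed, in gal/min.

Cap-side area A_cap = π/4 × (11.7 in)² = 107.5 in^2
Q = A × v

Q ≈ 539 gal/min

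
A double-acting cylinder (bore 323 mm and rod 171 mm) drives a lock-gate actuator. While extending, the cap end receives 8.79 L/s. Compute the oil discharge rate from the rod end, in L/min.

Cap-side area A_cap = π/4 × (323 mm)² = 81940 mm^2
Rod-side annular area A_ann = π/4 × (323² − 171²) = 58970 mm^2
Piston speed v = Q_in/A_cap; rod-end outflow Q_out = v × A_ann = Q_in × A_ann/A_cap.

Q_out ≈ 380 L/min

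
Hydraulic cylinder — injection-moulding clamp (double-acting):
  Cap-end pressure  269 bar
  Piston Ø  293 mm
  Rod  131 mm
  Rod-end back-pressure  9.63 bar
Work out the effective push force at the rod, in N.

F ≈ 1.76e6 N

Cap-side area A_cap = π/4 × (293 mm)² = 67430 mm^2
Rod-side annular area A_ann = π/4 × (293² − 131²) = 53950 mm^2
Net thrust = P_cap·A_cap − P_rod·A_ann = 1.814e6 N − 51950 N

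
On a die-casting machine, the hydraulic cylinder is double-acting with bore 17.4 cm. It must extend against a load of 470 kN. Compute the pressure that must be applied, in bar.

Cap-side area A_cap = π/4 × (17.4 cm)² = 237.8 cm^2
P = F / A = 470 kN / A

P ≈ 198 bar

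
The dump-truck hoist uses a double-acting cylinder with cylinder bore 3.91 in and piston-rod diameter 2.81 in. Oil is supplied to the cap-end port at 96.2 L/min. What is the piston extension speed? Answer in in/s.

Cap-side area A_cap = π/4 × (3.91 in)² = 12.01 in^2
v = Q / A

v ≈ 8.15 in/s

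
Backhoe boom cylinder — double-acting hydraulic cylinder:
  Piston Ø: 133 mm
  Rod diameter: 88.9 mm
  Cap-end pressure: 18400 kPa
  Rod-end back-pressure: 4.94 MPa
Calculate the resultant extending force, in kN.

Cap-side area A_cap = π/4 × (133 mm)² = 13890 mm^2
Rod-side annular area A_ann = π/4 × (133² − 88.9²) = 7686 mm^2
Net thrust = P_cap·A_cap − P_rod·A_ann = 255.6 kN − 37.97 kN

F ≈ 218 kN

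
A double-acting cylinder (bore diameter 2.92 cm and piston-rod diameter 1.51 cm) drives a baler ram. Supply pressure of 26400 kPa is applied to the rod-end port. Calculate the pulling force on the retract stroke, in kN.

Rod-side annular area A_ann = π/4 × (2.92² − 1.51²) = 4.906 cm^2
On retraction the pressure acts on the annular area (bore minus rod).
F = P × A_ann

F ≈ 13.0 kN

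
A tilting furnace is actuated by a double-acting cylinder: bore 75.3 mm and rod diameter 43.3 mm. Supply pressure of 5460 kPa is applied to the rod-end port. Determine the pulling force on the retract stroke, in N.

F ≈ 16300 N

Rod-side annular area A_ann = π/4 × (75.3² − 43.3²) = 2981 mm^2
On retraction the pressure acts on the annular area (bore minus rod).
F = P × A_ann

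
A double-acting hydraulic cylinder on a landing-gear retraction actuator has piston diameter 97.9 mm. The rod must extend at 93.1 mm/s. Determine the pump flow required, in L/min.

Q ≈ 42.0 L/min

Cap-side area A_cap = π/4 × (97.9 mm)² = 7528 mm^2
Q = A × v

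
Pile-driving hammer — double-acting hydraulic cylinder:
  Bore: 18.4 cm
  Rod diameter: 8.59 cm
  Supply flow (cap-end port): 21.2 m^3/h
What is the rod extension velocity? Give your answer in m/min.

v ≈ 13.3 m/min

Cap-side area A_cap = π/4 × (18.4 cm)² = 265.9 cm^2
v = Q / A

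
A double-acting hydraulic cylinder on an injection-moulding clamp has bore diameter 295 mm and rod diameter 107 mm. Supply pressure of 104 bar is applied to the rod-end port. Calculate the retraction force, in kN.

F ≈ 617 kN

Rod-side annular area A_ann = π/4 × (295² − 107²) = 59360 mm^2
On retraction the pressure acts on the annular area (bore minus rod).
F = P × A_ann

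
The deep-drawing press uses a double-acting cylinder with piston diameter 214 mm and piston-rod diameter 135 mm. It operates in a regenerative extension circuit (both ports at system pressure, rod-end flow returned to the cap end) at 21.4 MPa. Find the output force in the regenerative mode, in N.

With equal pressure on both faces, forces on the annular region cancel; the net push is pressure × rod cross-section.
Rod cross-section A_rod = π/4 × (135 mm)² = 14310 mm^2
F = P × A_rod

F ≈ 3.06e5 N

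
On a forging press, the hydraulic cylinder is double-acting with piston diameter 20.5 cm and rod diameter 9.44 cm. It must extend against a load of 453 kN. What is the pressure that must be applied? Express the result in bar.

Cap-side area A_cap = π/4 × (20.5 cm)² = 330.1 cm^2
P = F / A = 453 kN / A

P ≈ 137 bar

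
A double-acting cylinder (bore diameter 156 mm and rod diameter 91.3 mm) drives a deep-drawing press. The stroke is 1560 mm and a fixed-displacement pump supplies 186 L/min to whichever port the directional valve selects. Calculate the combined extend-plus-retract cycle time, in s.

t ≈ 15.9 s

Cap-side area A_cap = π/4 × (156 mm)² = 19110 mm^2
Rod-side annular area A_ann = π/4 × (156² − 91.3²) = 12570 mm^2
t_ext = A_cap·L/Q = 9.618 s
t_ret = A_ann·L/Q = 6.324 s
t_cycle = t_ext + t_ret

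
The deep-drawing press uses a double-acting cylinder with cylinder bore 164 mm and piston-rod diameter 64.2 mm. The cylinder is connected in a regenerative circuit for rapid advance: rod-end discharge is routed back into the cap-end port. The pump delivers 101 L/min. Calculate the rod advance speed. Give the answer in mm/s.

v ≈ 520 mm/s

In regeneration the rod-end outflow joins the pump flow into the cap end, so the net volume the pump must supply per unit advance equals the rod cross-section area.
Rod cross-section A_rod = π/4 × (64.2 mm)² = 3237 mm^2
v = Q_pump / A_rod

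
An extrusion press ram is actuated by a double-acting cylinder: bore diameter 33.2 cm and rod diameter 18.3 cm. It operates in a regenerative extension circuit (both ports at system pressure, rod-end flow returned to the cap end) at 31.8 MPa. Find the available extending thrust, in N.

With equal pressure on both faces, forces on the annular region cancel; the net push is pressure × rod cross-section.
Rod cross-section A_rod = π/4 × (18.3 cm)² = 263.0 cm^2
F = P × A_rod

F ≈ 8.36e5 N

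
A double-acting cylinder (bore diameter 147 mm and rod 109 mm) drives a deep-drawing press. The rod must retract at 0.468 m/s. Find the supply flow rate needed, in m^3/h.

Rod-side annular area A_ann = π/4 × (147² − 109²) = 7640 mm^2
Q = A × v

Q ≈ 12.9 m^3/h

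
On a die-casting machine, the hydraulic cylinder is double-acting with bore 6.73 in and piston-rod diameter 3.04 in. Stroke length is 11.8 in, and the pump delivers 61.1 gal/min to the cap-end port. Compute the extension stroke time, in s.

t ≈ 1.78 s

Cap-side area A_cap = π/4 × (6.73 in)² = 35.57 in^2
Swept volume V = A × L; t = V / Q = A·L / Q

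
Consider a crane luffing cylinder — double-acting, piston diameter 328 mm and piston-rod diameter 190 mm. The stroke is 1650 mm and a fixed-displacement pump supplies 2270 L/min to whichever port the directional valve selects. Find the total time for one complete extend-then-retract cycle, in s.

t ≈ 6.13 s

Cap-side area A_cap = π/4 × (328 mm)² = 84500 mm^2
Rod-side annular area A_ann = π/4 × (328² − 190²) = 56140 mm^2
t_ext = A_cap·L/Q = 3.685 s
t_ret = A_ann·L/Q = 2.449 s
t_cycle = t_ext + t_ret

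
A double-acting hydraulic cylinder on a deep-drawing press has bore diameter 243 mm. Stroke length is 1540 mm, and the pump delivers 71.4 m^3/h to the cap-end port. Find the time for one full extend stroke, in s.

Cap-side area A_cap = π/4 × (243 mm)² = 46380 mm^2
Swept volume V = A × L; t = V / Q = A·L / Q

t ≈ 3.60 s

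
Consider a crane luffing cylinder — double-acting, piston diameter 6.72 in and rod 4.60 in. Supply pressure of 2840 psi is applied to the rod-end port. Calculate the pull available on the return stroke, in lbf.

Rod-side annular area A_ann = π/4 × (6.72² − 4.60²) = 18.85 in^2
On retraction the pressure acts on the annular area (bore minus rod).
F = P × A_ann

F ≈ 53500 lbf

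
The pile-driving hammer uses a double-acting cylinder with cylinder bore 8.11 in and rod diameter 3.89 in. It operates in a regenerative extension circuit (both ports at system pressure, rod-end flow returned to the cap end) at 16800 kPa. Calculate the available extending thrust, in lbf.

With equal pressure on both faces, forces on the annular region cancel; the net push is pressure × rod cross-section.
Rod cross-section A_rod = π/4 × (3.89 in)² = 11.88 in^2
F = P × A_rod

F ≈ 29000 lbf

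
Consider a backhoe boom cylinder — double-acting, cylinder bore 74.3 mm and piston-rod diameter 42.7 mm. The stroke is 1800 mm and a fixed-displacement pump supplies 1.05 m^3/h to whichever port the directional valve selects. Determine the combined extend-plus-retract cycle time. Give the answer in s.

t ≈ 44.7 s

Cap-side area A_cap = π/4 × (74.3 mm)² = 4336 mm^2
Rod-side annular area A_ann = π/4 × (74.3² − 42.7²) = 2904 mm^2
t_ext = A_cap·L/Q = 26.76 s
t_ret = A_ann·L/Q = 17.92 s
t_cycle = t_ext + t_ret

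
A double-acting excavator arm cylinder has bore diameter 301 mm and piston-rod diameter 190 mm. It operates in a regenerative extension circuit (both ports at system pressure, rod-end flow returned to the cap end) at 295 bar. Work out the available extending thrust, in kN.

F ≈ 836 kN

With equal pressure on both faces, forces on the annular region cancel; the net push is pressure × rod cross-section.
Rod cross-section A_rod = π/4 × (190 mm)² = 28350 mm^2
F = P × A_rod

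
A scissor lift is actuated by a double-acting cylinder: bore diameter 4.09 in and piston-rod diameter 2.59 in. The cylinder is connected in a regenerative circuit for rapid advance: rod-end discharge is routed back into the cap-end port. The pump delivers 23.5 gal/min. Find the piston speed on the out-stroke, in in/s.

v ≈ 17.2 in/s

In regeneration the rod-end outflow joins the pump flow into the cap end, so the net volume the pump must supply per unit advance equals the rod cross-section area.
Rod cross-section A_rod = π/4 × (2.59 in)² = 5.269 in^2
v = Q_pump / A_rod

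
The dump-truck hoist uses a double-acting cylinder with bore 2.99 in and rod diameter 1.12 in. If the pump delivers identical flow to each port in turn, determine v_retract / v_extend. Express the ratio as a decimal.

Cap-side area A_cap = π/4 × (2.99 in)² = 7.022 in^2
Rod-side annular area A_ann = π/4 × (2.99² − 1.12²) = 6.036 in^2
For equal Q, v ∝ 1/A, so v_ret/v_ext = A_cap/A_ann.

v_ret/v_ext ≈ 1.16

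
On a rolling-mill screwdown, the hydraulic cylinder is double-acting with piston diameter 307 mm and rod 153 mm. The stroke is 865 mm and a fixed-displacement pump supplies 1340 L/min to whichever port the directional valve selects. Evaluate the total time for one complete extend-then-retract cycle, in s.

Cap-side area A_cap = π/4 × (307 mm)² = 74020 mm^2
Rod-side annular area A_ann = π/4 × (307² − 153²) = 55640 mm^2
t_ext = A_cap·L/Q = 2.867 s
t_ret = A_ann·L/Q = 2.155 s
t_cycle = t_ext + t_ret

t ≈ 5.02 s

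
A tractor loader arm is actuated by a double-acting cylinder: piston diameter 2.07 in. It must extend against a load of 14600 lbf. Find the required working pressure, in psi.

Cap-side area A_cap = π/4 × (2.07 in)² = 3.365 in^2
P = F / A = 14600 lbf / A

P ≈ 4340 psi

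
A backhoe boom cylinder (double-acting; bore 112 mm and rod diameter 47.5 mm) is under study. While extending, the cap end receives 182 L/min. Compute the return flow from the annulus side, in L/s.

Cap-side area A_cap = π/4 × (112 mm)² = 9852 mm^2
Rod-side annular area A_ann = π/4 × (112² − 47.5²) = 8080 mm^2
Piston speed v = Q_in/A_cap; rod-end outflow Q_out = v × A_ann = Q_in × A_ann/A_cap.

Q_out ≈ 2.49 L/s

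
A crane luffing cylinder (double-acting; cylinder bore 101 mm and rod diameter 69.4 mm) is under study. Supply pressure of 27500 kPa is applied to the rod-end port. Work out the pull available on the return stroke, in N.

Rod-side annular area A_ann = π/4 × (101² − 69.4²) = 4229 mm^2
On retraction the pressure acts on the annular area (bore minus rod).
F = P × A_ann

F ≈ 1.16e5 N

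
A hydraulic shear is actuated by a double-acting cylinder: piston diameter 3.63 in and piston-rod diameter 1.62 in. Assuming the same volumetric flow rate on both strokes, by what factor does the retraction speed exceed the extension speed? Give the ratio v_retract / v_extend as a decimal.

Cap-side area A_cap = π/4 × (3.63 in)² = 10.35 in^2
Rod-side annular area A_ann = π/4 × (3.63² − 1.62²) = 8.288 in^2
For equal Q, v ∝ 1/A, so v_ret/v_ext = A_cap/A_ann.

v_ret/v_ext ≈ 1.25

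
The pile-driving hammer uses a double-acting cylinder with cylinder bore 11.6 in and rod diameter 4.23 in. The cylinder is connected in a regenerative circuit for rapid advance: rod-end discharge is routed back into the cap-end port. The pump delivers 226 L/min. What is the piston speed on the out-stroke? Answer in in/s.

In regeneration the rod-end outflow joins the pump flow into the cap end, so the net volume the pump must supply per unit advance equals the rod cross-section area.
Rod cross-section A_rod = π/4 × (4.23 in)² = 14.05 in^2
v = Q_pump / A_rod

v ≈ 16.4 in/s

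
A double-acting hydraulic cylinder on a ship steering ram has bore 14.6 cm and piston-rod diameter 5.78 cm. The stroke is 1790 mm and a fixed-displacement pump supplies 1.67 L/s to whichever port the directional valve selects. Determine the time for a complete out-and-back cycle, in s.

Cap-side area A_cap = π/4 × (14.6 cm)² = 167.4 cm^2
Rod-side annular area A_ann = π/4 × (14.6² − 5.78²) = 141.2 cm^2
t_ext = A_cap·L/Q = 17.94 s
t_ret = A_ann·L/Q = 15.13 s
t_cycle = t_ext + t_ret

t ≈ 33.1 s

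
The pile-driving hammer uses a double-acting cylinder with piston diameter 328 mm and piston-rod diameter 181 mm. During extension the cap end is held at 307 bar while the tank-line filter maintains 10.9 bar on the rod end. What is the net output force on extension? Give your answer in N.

Cap-side area A_cap = π/4 × (328 mm)² = 84500 mm^2
Rod-side annular area A_ann = π/4 × (328² − 181²) = 58770 mm^2
Net thrust = P_cap·A_cap − P_rod·A_ann = 2.594e6 N − 64050 N

F ≈ 2.53e6 N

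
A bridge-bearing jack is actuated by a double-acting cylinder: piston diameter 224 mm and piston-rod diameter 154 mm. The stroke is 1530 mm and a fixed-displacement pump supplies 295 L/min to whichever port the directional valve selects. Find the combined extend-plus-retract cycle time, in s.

Cap-side area A_cap = π/4 × (224 mm)² = 39410 mm^2
Rod-side annular area A_ann = π/4 × (224² − 154²) = 20780 mm^2
t_ext = A_cap·L/Q = 12.26 s
t_ret = A_ann·L/Q = 6.467 s
t_cycle = t_ext + t_ret

t ≈ 18.7 s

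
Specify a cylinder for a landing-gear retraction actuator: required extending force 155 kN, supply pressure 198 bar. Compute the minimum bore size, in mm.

Extension force acts on the full piston face: F = P × (π/4)D².
D = √(4F / (πP)) = √(4 × 155 kN / (π × 198 bar))

D ≈ 99.8 mm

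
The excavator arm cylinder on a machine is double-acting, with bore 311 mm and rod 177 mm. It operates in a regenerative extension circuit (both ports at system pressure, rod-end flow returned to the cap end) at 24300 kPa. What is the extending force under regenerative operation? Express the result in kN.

With equal pressure on both faces, forces on the annular region cancel; the net push is pressure × rod cross-section.
Rod cross-section A_rod = π/4 × (177 mm)² = 24610 mm^2
F = P × A_rod

F ≈ 598 kN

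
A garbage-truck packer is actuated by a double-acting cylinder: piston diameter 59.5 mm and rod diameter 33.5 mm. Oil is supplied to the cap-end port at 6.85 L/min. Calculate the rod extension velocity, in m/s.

Cap-side area A_cap = π/4 × (59.5 mm)² = 2781 mm^2
v = Q / A

v ≈ 0.0411 m/s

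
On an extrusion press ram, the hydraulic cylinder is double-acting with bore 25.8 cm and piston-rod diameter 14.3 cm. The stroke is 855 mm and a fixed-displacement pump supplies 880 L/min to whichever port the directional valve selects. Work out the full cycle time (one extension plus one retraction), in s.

Cap-side area A_cap = π/4 × (25.8 cm)² = 522.8 cm^2
Rod-side annular area A_ann = π/4 × (25.8² − 14.3²) = 362.2 cm^2
t_ext = A_cap·L/Q = 3.048 s
t_ret = A_ann·L/Q = 2.111 s
t_cycle = t_ext + t_ret

t ≈ 5.16 s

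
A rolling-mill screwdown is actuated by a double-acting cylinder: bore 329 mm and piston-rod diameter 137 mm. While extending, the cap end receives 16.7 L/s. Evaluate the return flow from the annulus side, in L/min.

Q_out ≈ 828 L/min

Cap-side area A_cap = π/4 × (329 mm)² = 85010 mm^2
Rod-side annular area A_ann = π/4 × (329² − 137²) = 70270 mm^2
Piston speed v = Q_in/A_cap; rod-end outflow Q_out = v × A_ann = Q_in × A_ann/A_cap.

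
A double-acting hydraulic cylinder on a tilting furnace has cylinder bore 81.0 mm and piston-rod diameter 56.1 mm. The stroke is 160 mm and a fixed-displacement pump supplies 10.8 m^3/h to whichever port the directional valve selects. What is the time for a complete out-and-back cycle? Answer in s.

Cap-side area A_cap = π/4 × (81.0 mm)² = 5153 mm^2
Rod-side annular area A_ann = π/4 × (81.0² − 56.1²) = 2681 mm^2
t_ext = A_cap·L/Q = 0.2748 s
t_ret = A_ann·L/Q = 0.1430 s
t_cycle = t_ext + t_ret

t ≈ 0.418 s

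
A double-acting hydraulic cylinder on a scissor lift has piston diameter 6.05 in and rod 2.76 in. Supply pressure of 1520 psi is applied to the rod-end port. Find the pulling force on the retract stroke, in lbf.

Rod-side annular area A_ann = π/4 × (6.05² − 2.76²) = 22.76 in^2
On retraction the pressure acts on the annular area (bore minus rod).
F = P × A_ann

F ≈ 34600 lbf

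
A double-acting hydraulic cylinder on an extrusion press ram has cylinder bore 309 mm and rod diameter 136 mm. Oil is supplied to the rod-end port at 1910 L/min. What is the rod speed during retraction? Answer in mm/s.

v ≈ 526 mm/s

Rod-side annular area A_ann = π/4 × (309² − 136²) = 60460 mm^2
Flow into the rod-end port fills the annular volume.
v = Q / A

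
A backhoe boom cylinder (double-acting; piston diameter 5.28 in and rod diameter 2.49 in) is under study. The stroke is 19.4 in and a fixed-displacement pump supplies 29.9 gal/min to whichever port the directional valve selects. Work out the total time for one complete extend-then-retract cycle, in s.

t ≈ 6.56 s

Cap-side area A_cap = π/4 × (5.28 in)² = 21.90 in^2
Rod-side annular area A_ann = π/4 × (5.28² − 2.49²) = 17.03 in^2
t_ext = A_cap·L/Q = 3.690 s
t_ret = A_ann·L/Q = 2.869 s
t_cycle = t_ext + t_ret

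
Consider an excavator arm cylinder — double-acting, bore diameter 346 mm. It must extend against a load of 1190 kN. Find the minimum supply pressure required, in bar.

Cap-side area A_cap = π/4 × (346 mm)² = 94020 mm^2
P = F / A = 1190 kN / A

P ≈ 127 bar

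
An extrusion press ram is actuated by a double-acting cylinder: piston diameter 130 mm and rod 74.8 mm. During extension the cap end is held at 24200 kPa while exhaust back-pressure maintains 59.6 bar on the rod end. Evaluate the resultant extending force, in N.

Cap-side area A_cap = π/4 × (130 mm)² = 13270 mm^2
Rod-side annular area A_ann = π/4 × (130² − 74.8²) = 8879 mm^2
Net thrust = P_cap·A_cap − P_rod·A_ann = 3.212e5 N − 52920 N

F ≈ 2.68e5 N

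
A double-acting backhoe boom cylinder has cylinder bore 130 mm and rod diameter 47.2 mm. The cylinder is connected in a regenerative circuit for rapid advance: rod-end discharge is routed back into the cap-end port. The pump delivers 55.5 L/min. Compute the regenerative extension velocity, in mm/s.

v ≈ 529 mm/s

In regeneration the rod-end outflow joins the pump flow into the cap end, so the net volume the pump must supply per unit advance equals the rod cross-section area.
Rod cross-section A_rod = π/4 × (47.2 mm)² = 1750 mm^2
v = Q_pump / A_rod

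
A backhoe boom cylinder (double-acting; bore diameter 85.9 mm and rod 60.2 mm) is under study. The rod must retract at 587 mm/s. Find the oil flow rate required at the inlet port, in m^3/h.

Rod-side annular area A_ann = π/4 × (85.9² − 60.2²) = 2949 mm^2
Q = A × v

Q ≈ 6.23 m^3/h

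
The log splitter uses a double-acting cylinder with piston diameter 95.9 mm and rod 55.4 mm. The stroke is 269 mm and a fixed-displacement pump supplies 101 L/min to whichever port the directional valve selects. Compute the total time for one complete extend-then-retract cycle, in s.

Cap-side area A_cap = π/4 × (95.9 mm)² = 7223 mm^2
Rod-side annular area A_ann = π/4 × (95.9² − 55.4²) = 4813 mm^2
t_ext = A_cap·L/Q = 1.154 s
t_ret = A_ann·L/Q = 0.7691 s
t_cycle = t_ext + t_ret

t ≈ 1.92 s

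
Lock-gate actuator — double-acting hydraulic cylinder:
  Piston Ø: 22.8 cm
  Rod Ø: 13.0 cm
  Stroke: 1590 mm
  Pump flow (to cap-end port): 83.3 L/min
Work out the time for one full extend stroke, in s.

t ≈ 46.8 s

Cap-side area A_cap = π/4 × (22.8 cm)² = 408.3 cm^2
Swept volume V = A × L; t = V / Q = A·L / Q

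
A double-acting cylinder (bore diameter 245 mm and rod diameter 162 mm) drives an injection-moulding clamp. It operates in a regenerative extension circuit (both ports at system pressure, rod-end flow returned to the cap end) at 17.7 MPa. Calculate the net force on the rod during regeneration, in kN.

F ≈ 365 kN

With equal pressure on both faces, forces on the annular region cancel; the net push is pressure × rod cross-section.
Rod cross-section A_rod = π/4 × (162 mm)² = 20610 mm^2
F = P × A_rod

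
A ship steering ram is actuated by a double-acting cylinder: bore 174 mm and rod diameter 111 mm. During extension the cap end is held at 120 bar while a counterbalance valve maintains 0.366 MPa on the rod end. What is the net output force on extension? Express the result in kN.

Cap-side area A_cap = π/4 × (174 mm)² = 23780 mm^2
Rod-side annular area A_ann = π/4 × (174² − 111²) = 14100 mm^2
Net thrust = P_cap·A_cap − P_rod·A_ann = 285.3 kN − 5.161 kN

F ≈ 280 kN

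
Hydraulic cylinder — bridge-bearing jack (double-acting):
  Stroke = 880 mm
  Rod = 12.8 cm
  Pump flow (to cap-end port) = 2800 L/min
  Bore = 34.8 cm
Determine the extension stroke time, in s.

t ≈ 1.79 s

Cap-side area A_cap = π/4 × (34.8 cm)² = 951.1 cm^2
Swept volume V = A × L; t = V / Q = A·L / Q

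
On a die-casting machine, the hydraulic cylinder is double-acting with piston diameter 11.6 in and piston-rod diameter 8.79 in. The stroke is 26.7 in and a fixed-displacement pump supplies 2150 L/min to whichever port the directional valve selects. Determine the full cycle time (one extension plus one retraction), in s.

t ≈ 1.84 s

Cap-side area A_cap = π/4 × (11.6 in)² = 105.7 in^2
Rod-side annular area A_ann = π/4 × (11.6² − 8.79²) = 45.00 in^2
t_ext = A_cap·L/Q = 1.290 s
t_ret = A_ann·L/Q = 0.5495 s
t_cycle = t_ext + t_ret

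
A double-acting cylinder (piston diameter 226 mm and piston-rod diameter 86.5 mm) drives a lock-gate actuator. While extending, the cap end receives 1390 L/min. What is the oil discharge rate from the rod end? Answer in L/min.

Q_out ≈ 1190 L/min

Cap-side area A_cap = π/4 × (226 mm)² = 40110 mm^2
Rod-side annular area A_ann = π/4 × (226² − 86.5²) = 34240 mm^2
Piston speed v = Q_in/A_cap; rod-end outflow Q_out = v × A_ann = Q_in × A_ann/A_cap.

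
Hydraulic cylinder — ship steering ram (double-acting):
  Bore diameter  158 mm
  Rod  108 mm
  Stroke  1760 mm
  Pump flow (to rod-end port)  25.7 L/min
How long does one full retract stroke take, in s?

Rod-side annular area A_ann = π/4 × (158² − 108²) = 10450 mm^2
Swept volume V = A × L; t = V / Q = A·L / Q

t ≈ 42.9 s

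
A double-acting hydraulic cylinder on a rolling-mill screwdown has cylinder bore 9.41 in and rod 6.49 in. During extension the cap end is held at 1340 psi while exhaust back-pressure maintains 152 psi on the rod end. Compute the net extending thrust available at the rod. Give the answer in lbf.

Cap-side area A_cap = π/4 × (9.41 in)² = 69.55 in^2
Rod-side annular area A_ann = π/4 × (9.41² − 6.49²) = 36.46 in^2
Net thrust = P_cap·A_cap − P_rod·A_ann = 93190 lbf − 5543 lbf

F ≈ 87600 lbf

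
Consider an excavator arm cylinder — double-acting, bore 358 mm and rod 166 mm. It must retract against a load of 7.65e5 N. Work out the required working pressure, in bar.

P ≈ 96.8 bar

Rod-side annular area A_ann = π/4 × (358² − 166²) = 79020 mm^2
Retraction: pressure acts on the annular area.
P = F / A = 7.65e5 N / A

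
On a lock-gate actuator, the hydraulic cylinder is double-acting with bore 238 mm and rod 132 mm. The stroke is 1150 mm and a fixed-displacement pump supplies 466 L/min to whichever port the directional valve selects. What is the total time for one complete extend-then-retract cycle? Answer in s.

t ≈ 11.1 s

Cap-side area A_cap = π/4 × (238 mm)² = 44490 mm^2
Rod-side annular area A_ann = π/4 × (238² − 132²) = 30800 mm^2
t_ext = A_cap·L/Q = 6.587 s
t_ret = A_ann·L/Q = 4.561 s
t_cycle = t_ext + t_ret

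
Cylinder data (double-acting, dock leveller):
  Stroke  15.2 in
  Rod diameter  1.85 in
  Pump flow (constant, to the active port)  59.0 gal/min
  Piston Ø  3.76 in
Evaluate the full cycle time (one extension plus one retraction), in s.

Cap-side area A_cap = π/4 × (3.76 in)² = 11.10 in^2
Rod-side annular area A_ann = π/4 × (3.76² − 1.85²) = 8.416 in^2
t_ext = A_cap·L/Q = 0.7430 s
t_ret = A_ann·L/Q = 0.5631 s
t_cycle = t_ext + t_ret

t ≈ 1.31 s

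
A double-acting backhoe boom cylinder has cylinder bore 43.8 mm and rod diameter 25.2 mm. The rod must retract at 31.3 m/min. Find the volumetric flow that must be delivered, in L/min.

Q ≈ 31.5 L/min

Rod-side annular area A_ann = π/4 × (43.8² − 25.2²) = 1008 mm^2
Q = A × v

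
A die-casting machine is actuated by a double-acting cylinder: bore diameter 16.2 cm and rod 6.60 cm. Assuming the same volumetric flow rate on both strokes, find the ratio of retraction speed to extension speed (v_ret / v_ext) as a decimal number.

Cap-side area A_cap = π/4 × (16.2 cm)² = 206.1 cm^2
Rod-side annular area A_ann = π/4 × (16.2² − 6.60²) = 171.9 cm^2
For equal Q, v ∝ 1/A, so v_ret/v_ext = A_cap/A_ann.

v_ret/v_ext ≈ 1.20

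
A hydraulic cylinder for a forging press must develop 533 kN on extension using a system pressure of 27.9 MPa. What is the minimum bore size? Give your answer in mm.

D ≈ 156 mm

Extension force acts on the full piston face: F = P × (π/4)D².
D = √(4F / (πP)) = √(4 × 533 kN / (π × 27.9 MPa))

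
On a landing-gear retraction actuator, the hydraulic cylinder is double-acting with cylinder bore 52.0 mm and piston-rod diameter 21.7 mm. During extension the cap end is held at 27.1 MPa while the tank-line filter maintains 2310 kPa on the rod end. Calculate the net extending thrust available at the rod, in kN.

F ≈ 53.5 kN

Cap-side area A_cap = π/4 × (52.0 mm)² = 2124 mm^2
Rod-side annular area A_ann = π/4 × (52.0² − 21.7²) = 1754 mm^2
Net thrust = P_cap·A_cap − P_rod·A_ann = 57.55 kN − 4.051 kN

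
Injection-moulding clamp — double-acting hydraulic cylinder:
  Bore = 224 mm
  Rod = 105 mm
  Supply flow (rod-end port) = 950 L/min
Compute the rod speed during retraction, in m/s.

v ≈ 0.515 m/s

Rod-side annular area A_ann = π/4 × (224² − 105²) = 30750 mm^2
Flow into the rod-end port fills the annular volume.
v = Q / A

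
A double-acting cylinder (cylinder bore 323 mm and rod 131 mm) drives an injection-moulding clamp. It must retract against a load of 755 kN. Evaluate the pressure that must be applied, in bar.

P ≈ 110 bar

Rod-side annular area A_ann = π/4 × (323² − 131²) = 68460 mm^2
Retraction: pressure acts on the annular area.
P = F / A = 755 kN / A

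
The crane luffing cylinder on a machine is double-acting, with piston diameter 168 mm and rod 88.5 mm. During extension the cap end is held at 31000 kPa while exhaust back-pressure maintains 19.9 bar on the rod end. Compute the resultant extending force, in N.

F ≈ 6.55e5 N

Cap-side area A_cap = π/4 × (168 mm)² = 22170 mm^2
Rod-side annular area A_ann = π/4 × (168² − 88.5²) = 16020 mm^2
Net thrust = P_cap·A_cap − P_rod·A_ann = 6.872e5 N − 31870 N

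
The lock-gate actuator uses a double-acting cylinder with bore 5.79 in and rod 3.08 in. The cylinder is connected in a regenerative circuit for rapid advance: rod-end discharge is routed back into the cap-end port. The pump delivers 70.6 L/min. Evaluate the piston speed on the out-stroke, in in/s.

v ≈ 9.64 in/s

In regeneration the rod-end outflow joins the pump flow into the cap end, so the net volume the pump must supply per unit advance equals the rod cross-section area.
Rod cross-section A_rod = π/4 × (3.08 in)² = 7.451 in^2
v = Q_pump / A_rod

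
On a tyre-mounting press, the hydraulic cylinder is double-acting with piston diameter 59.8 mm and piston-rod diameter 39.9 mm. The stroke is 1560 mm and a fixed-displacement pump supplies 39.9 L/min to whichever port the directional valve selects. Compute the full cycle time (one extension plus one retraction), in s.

t ≈ 10.2 s

Cap-side area A_cap = π/4 × (59.8 mm)² = 2809 mm^2
Rod-side annular area A_ann = π/4 × (59.8² − 39.9²) = 1558 mm^2
t_ext = A_cap·L/Q = 6.589 s
t_ret = A_ann·L/Q = 3.655 s
t_cycle = t_ext + t_ret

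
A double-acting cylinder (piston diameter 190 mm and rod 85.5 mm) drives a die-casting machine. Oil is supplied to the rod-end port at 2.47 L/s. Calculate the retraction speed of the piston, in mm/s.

Rod-side annular area A_ann = π/4 × (190² − 85.5²) = 22610 mm^2
Flow into the rod-end port fills the annular volume.
v = Q / A

v ≈ 109 mm/s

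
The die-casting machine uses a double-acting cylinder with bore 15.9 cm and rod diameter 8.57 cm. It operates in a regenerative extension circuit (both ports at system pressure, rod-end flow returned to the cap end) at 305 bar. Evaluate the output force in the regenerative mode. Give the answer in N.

With equal pressure on both faces, forces on the annular region cancel; the net push is pressure × rod cross-section.
Rod cross-section A_rod = π/4 × (8.57 cm)² = 57.68 cm^2
F = P × A_rod

F ≈ 1.76e5 N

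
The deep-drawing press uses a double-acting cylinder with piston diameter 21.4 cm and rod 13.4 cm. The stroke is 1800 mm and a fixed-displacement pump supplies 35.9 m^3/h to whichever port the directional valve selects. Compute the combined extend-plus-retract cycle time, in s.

Cap-side area A_cap = π/4 × (21.4 cm)² = 359.7 cm^2
Rod-side annular area A_ann = π/4 × (21.4² − 13.4²) = 218.7 cm^2
t_ext = A_cap·L/Q = 6.492 s
t_ret = A_ann·L/Q = 3.947 s
t_cycle = t_ext + t_ret

t ≈ 10.4 s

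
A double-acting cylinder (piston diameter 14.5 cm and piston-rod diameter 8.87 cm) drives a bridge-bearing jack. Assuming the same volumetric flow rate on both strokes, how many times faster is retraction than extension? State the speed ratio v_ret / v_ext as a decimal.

Cap-side area A_cap = π/4 × (14.5 cm)² = 165.1 cm^2
Rod-side annular area A_ann = π/4 × (14.5² − 8.87²) = 103.3 cm^2
For equal Q, v ∝ 1/A, so v_ret/v_ext = A_cap/A_ann.

v_ret/v_ext ≈ 1.60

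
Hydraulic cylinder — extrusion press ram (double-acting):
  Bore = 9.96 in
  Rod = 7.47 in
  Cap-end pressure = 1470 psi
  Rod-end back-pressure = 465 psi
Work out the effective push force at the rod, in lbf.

Cap-side area A_cap = π/4 × (9.96 in)² = 77.91 in^2
Rod-side annular area A_ann = π/4 × (9.96² − 7.47²) = 34.09 in^2
Net thrust = P_cap·A_cap − P_rod·A_ann = 1.145e5 lbf − 15850 lbf

F ≈ 98700 lbf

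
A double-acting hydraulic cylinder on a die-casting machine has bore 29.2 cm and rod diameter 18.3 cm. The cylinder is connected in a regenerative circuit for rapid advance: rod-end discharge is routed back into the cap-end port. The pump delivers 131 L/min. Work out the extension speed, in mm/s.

In regeneration the rod-end outflow joins the pump flow into the cap end, so the net volume the pump must supply per unit advance equals the rod cross-section area.
Rod cross-section A_rod = π/4 × (18.3 cm)² = 263.0 cm^2
v = Q_pump / A_rod

v ≈ 83.0 mm/s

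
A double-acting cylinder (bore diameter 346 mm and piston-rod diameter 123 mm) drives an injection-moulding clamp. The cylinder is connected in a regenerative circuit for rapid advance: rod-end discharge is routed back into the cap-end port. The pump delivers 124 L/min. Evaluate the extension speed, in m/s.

v ≈ 0.174 m/s

In regeneration the rod-end outflow joins the pump flow into the cap end, so the net volume the pump must supply per unit advance equals the rod cross-section area.
Rod cross-section A_rod = π/4 × (123 mm)² = 11880 mm^2
v = Q_pump / A_rod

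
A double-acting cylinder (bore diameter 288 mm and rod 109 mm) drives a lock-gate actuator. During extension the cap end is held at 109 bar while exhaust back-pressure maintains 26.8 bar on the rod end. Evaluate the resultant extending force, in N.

Cap-side area A_cap = π/4 × (288 mm)² = 65140 mm^2
Rod-side annular area A_ann = π/4 × (288² − 109²) = 55810 mm^2
Net thrust = P_cap·A_cap − P_rod·A_ann = 7.101e5 N − 1.496e5 N

F ≈ 5.60e5 N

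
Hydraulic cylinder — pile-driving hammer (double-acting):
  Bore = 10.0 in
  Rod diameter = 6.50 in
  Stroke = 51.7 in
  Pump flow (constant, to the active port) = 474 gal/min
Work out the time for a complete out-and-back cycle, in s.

Cap-side area A_cap = π/4 × (10.0 in)² = 78.54 in^2
Rod-side annular area A_ann = π/4 × (10.0² − 6.50²) = 45.36 in^2
t_ext = A_cap·L/Q = 2.225 s
t_ret = A_ann·L/Q = 1.285 s
t_cycle = t_ext + t_ret

t ≈ 3.51 s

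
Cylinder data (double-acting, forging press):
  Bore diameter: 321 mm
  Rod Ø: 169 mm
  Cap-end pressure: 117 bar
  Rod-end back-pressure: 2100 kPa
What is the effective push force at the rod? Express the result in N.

F ≈ 8.24e5 N

Cap-side area A_cap = π/4 × (321 mm)² = 80930 mm^2
Rod-side annular area A_ann = π/4 × (321² − 169²) = 58500 mm^2
Net thrust = P_cap·A_cap − P_rod·A_ann = 9.469e5 N − 1.228e5 N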